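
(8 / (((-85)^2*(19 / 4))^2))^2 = 16384 / 355112377136156640625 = 0.00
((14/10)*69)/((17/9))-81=-2538/85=-29.86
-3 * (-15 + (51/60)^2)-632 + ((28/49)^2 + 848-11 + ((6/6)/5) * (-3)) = 4852157/19600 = 247.56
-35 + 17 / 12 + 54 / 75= -9859 / 300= -32.86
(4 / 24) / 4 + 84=2017 / 24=84.04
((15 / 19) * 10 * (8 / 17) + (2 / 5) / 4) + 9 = 12.82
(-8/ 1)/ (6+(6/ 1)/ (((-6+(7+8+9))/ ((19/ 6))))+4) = -144/ 199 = -0.72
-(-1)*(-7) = -7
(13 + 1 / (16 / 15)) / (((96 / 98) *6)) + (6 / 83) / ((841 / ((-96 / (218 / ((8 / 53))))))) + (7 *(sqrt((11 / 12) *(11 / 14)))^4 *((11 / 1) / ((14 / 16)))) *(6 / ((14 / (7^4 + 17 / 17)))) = 29952703515089794819 / 637357420030464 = 46995.14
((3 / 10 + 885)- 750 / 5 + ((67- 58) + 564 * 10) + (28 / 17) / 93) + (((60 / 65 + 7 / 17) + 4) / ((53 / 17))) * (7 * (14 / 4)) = 35000813581 / 5446545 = 6426.24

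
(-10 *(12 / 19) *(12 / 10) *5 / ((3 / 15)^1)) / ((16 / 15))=-3375 / 19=-177.63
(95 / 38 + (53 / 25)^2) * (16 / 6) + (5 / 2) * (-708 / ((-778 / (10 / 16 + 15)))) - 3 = 51.20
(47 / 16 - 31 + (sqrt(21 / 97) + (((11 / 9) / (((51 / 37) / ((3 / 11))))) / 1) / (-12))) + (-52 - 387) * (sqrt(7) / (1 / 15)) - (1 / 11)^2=-6585 * sqrt(7) - 24962263 / 888624 + sqrt(2037) / 97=-17449.90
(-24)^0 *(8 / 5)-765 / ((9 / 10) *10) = -417 / 5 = -83.40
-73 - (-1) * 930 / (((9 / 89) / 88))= 2427701 / 3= 809233.67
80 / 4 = 20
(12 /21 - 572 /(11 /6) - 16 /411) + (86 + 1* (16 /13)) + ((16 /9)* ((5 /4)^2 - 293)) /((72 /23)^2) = -161182301765 /581660352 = -277.11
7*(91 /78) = 49 /6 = 8.17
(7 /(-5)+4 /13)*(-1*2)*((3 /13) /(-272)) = -213 /114920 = -0.00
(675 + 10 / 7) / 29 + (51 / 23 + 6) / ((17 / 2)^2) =31627013 / 1349341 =23.44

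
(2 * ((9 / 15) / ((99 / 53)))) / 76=53 / 6270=0.01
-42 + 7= -35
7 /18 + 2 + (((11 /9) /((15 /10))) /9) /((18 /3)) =3505 /1458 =2.40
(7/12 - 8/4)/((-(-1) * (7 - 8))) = 17/12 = 1.42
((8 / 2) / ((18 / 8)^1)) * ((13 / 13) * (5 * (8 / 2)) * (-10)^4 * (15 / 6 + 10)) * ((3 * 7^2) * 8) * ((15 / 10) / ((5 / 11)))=17248000000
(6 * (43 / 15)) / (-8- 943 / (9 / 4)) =-387 / 9610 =-0.04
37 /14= 2.64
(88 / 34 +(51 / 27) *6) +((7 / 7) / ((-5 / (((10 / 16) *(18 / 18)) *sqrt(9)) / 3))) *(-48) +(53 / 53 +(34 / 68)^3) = 28171 / 408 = 69.05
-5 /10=-1 /2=-0.50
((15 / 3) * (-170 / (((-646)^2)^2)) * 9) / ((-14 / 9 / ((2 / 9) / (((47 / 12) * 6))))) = 225 / 842591468068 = 0.00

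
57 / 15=19 / 5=3.80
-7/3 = -2.33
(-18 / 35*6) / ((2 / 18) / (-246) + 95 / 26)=-388557 / 460040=-0.84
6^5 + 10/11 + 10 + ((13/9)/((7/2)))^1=5396614/693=7787.32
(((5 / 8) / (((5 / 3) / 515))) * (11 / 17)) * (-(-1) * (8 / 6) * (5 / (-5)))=-5665 / 34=-166.62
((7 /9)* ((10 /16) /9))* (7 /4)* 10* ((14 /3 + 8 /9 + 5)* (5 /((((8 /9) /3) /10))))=2909375 /1728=1683.67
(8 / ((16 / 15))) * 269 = 4035 / 2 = 2017.50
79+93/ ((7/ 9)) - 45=1075/ 7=153.57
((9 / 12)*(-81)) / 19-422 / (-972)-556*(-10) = 102631049 / 18468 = 5557.24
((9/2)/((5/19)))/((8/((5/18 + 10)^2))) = 130055/576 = 225.79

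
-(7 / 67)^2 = -49 / 4489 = -0.01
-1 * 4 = -4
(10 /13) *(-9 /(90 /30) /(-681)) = 10 /2951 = 0.00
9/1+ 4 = 13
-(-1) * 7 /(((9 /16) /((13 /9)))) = 1456 /81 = 17.98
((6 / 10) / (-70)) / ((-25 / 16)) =24 / 4375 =0.01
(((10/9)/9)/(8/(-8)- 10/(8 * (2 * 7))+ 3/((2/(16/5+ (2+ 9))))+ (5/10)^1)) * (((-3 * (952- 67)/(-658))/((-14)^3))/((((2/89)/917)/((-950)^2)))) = -38800787656250/120195873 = -322812.98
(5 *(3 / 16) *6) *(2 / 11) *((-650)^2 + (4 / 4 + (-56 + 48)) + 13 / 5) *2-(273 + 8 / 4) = 9503126 / 11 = 863920.55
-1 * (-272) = 272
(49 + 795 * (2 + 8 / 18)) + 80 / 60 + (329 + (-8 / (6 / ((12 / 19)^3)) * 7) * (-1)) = 47841896 / 20577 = 2325.02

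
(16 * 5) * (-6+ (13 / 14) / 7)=-23000 / 49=-469.39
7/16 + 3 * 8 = 391/16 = 24.44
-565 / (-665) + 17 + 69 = 11551 / 133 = 86.85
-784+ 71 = -713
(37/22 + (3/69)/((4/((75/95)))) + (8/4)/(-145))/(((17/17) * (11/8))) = 9348958/7667165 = 1.22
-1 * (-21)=21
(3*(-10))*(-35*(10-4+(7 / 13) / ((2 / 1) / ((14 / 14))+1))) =84350 / 13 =6488.46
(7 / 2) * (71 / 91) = 71 / 26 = 2.73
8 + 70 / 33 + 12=730 / 33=22.12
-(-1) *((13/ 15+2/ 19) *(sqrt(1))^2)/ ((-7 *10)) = -277/ 19950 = -0.01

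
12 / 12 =1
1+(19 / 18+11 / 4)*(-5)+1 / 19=-17.98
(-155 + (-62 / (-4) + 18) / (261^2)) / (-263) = 21117443 / 35831646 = 0.59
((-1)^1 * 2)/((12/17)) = -17/6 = -2.83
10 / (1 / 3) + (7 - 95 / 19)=32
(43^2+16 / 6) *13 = 72215 / 3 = 24071.67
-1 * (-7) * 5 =35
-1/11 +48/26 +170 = 24561/143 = 171.76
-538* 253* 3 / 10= -204171 / 5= -40834.20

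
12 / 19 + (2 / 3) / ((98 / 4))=1840 / 2793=0.66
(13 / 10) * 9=117 / 10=11.70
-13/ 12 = -1.08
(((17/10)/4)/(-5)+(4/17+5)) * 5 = 17511/680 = 25.75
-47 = -47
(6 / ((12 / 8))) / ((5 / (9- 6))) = 12 / 5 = 2.40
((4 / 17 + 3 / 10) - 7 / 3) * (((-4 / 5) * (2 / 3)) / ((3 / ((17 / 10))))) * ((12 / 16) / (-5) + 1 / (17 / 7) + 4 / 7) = 0.45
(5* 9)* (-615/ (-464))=27675/ 464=59.64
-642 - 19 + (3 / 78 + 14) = -16821 / 26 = -646.96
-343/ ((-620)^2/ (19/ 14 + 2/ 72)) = -17101/ 13838400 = -0.00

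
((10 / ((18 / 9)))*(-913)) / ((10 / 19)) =-17347 / 2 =-8673.50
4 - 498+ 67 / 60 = -29573 / 60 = -492.88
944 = 944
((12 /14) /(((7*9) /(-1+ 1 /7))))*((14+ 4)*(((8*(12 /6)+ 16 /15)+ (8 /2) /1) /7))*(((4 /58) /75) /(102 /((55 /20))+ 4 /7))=-13904 /901446875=-0.00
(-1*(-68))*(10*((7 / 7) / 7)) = 680 / 7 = 97.14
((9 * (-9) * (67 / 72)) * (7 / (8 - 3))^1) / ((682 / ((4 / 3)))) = -1407 / 6820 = -0.21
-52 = -52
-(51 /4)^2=-2601 /16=-162.56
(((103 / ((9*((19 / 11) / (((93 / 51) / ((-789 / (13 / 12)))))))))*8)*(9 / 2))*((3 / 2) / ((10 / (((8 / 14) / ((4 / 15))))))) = -456599 / 2378572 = -0.19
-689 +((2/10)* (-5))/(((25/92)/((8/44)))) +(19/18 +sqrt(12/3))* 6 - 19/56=-31031387/46200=-671.68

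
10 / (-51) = -10 / 51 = -0.20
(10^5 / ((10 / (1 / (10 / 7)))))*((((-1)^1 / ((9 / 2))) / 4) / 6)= -1750 / 27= -64.81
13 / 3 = 4.33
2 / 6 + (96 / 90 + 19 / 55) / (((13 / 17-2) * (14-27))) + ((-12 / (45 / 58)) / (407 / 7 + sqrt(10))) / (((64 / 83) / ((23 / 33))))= 2712689 * sqrt(10) / 654029640 + 10719619973 / 59516697240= 0.19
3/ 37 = 0.08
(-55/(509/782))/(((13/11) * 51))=-27830/19851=-1.40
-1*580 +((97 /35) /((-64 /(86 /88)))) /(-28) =-1600610229 /2759680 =-580.00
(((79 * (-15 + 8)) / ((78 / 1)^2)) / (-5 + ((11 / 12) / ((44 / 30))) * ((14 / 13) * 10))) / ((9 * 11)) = -553 / 1042470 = -0.00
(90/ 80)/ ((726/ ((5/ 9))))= 5/ 5808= 0.00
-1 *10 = -10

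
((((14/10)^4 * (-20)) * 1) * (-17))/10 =81634/625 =130.61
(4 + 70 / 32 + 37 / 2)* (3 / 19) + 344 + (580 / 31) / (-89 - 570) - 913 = -3509694659 / 6210416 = -565.13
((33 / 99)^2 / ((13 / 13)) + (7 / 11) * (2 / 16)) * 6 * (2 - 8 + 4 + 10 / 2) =151 / 44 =3.43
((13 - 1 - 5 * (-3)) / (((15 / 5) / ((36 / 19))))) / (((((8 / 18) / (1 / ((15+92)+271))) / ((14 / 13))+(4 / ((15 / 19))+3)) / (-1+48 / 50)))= -972 / 233795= -0.00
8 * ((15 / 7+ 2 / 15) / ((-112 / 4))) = -478 / 735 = -0.65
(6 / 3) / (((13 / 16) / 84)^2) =3612672 / 169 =21376.76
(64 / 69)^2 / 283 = 0.00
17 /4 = 4.25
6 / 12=1 / 2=0.50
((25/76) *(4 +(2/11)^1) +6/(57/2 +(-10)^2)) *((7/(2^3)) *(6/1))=3208611/429704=7.47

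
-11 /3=-3.67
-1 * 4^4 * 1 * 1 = -256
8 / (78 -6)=1 / 9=0.11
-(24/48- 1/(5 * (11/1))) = -53/110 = -0.48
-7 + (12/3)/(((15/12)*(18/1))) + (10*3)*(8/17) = 5581/765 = 7.30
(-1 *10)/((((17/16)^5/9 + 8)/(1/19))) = -94371840/1461429251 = -0.06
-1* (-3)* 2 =6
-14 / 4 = -7 / 2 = -3.50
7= 7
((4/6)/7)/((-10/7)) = -1/15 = -0.07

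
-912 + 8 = -904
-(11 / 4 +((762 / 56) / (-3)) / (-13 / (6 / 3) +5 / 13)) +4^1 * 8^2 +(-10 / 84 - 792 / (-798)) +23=3339797 / 12084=276.38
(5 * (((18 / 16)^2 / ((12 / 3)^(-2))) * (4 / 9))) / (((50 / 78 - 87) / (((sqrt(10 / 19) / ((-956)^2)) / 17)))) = -0.00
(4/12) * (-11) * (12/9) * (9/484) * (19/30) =-19/330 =-0.06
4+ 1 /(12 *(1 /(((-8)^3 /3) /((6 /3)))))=-28 /9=-3.11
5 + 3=8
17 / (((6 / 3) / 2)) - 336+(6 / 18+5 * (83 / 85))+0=-16003 / 51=-313.78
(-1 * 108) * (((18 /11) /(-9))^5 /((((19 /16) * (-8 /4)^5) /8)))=-13824 /3059969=-0.00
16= 16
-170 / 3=-56.67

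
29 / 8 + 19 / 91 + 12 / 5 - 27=-20.77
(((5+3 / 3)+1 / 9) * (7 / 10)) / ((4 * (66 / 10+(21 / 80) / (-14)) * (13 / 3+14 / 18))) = 770 / 24219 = 0.03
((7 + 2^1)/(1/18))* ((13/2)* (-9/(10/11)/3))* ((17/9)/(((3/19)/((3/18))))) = -138567/20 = -6928.35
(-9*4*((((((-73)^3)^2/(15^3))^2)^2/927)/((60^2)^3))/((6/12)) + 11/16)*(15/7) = -524503804723748275195105897077590754535633441/36371116219921875000000000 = -14420888310171166561.31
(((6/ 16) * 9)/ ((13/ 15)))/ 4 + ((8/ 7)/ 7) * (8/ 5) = 125849/ 101920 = 1.23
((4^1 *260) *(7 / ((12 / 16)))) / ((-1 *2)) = -14560 / 3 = -4853.33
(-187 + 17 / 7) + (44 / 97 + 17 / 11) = -1363633 / 7469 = -182.57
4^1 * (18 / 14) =36 / 7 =5.14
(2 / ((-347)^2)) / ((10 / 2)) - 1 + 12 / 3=1806137 / 602045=3.00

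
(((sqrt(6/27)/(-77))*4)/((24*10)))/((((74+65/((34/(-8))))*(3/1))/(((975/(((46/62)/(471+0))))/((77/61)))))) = -328060135*sqrt(2)/1633131192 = -0.28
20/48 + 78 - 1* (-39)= 117.42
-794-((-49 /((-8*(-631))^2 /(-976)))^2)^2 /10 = -51085228665545380720127908881 /64339078923860580480616960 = -794.00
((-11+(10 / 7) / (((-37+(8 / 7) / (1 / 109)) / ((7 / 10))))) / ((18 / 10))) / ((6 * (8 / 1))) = -2105 / 16551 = -0.13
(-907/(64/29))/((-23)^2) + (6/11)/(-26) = -3862897/4841408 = -0.80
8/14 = 4/7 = 0.57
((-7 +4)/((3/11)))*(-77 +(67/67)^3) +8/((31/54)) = 26348/31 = 849.94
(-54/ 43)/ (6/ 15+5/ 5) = -270/ 301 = -0.90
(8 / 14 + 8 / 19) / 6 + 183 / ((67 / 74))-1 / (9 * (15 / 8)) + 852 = 1268217532 / 1202985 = 1054.23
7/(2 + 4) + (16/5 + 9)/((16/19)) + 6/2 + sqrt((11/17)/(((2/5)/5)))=5 * sqrt(374)/34 + 4477/240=21.50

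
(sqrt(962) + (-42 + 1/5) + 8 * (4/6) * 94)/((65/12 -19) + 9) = -27572/275 -12 * sqrt(962)/55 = -107.03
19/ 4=4.75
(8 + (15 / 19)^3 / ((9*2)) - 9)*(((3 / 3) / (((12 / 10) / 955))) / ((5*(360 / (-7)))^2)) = -124877137 / 10667116800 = -0.01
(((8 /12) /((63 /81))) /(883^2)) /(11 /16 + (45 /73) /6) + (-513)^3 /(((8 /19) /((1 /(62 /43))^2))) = -23892618884568442362087 /154915371983008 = -154230135.97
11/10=1.10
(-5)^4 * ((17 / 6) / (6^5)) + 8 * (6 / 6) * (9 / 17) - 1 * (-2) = 5126161 / 793152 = 6.46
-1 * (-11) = 11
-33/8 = -4.12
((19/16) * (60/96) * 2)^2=9025/4096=2.20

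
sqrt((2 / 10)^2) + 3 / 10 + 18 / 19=55 / 38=1.45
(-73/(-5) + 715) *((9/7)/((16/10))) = 586.29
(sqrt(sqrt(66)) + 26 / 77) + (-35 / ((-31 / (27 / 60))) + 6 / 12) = 12849 / 9548 + 66^(1 / 4) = 4.20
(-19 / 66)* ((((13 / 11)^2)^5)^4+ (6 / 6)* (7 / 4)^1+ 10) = -9284834135549400380100192883377827132376029923 / 39828144899994837589182633310709290009939288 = -233.12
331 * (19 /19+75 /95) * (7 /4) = 39389 /38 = 1036.55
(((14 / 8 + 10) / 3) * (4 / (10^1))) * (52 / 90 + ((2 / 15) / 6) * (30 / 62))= 38587 / 41850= 0.92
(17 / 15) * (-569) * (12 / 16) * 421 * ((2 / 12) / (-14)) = 4072333 / 1680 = 2424.01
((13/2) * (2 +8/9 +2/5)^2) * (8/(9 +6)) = 1139008/30375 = 37.50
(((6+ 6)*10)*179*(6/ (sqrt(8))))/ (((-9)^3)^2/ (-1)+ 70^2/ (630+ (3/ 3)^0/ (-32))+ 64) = -649522980*sqrt(2)/ 10711872143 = -0.09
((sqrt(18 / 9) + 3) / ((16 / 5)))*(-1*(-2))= 5*sqrt(2) / 8 + 15 / 8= 2.76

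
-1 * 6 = -6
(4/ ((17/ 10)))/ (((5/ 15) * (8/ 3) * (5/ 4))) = 36/ 17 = 2.12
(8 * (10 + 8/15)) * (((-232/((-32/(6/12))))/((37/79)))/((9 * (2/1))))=180989/4995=36.23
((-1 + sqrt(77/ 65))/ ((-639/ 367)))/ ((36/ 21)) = 2569/ 7668 - 2569 * sqrt(5005)/ 498420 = -0.03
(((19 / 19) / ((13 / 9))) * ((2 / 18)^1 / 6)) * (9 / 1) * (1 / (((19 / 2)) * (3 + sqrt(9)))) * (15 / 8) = 15 / 3952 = 0.00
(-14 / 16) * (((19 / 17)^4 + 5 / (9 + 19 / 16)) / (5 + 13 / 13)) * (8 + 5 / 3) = -629841401 / 217822768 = -2.89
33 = 33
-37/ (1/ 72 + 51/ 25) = -18.01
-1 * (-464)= 464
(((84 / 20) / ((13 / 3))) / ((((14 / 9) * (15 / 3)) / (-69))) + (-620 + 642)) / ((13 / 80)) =69688 / 845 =82.47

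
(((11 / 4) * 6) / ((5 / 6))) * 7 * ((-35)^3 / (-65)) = 1188495 / 13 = 91422.69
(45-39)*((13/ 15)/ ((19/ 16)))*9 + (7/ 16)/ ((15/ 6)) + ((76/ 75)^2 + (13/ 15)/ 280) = 60770891/ 1496250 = 40.62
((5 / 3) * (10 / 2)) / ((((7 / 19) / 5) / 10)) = 23750 / 21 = 1130.95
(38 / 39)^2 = 1444 / 1521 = 0.95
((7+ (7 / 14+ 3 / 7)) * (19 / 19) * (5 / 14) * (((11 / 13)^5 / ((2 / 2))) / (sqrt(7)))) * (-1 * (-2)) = 89383305 * sqrt(7) / 254706998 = 0.93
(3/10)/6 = 1/20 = 0.05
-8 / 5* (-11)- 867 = -4247 / 5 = -849.40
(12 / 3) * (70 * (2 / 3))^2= 78400 / 9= 8711.11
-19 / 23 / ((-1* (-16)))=-19 / 368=-0.05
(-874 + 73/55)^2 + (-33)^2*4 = 2316888909/3025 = 765913.69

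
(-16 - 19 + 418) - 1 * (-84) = 467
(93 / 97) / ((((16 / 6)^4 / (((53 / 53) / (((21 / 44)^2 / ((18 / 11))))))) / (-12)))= -248589 / 152096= -1.63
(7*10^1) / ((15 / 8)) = 112 / 3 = 37.33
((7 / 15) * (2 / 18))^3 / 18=343 / 44286750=0.00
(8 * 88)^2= 495616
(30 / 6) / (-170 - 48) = -5 / 218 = -0.02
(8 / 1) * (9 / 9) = 8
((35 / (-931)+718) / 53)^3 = 870682941415169 / 350253538649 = 2485.86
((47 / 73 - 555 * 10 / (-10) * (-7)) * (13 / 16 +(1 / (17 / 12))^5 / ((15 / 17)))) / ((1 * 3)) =-957854528851 / 731643960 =-1309.18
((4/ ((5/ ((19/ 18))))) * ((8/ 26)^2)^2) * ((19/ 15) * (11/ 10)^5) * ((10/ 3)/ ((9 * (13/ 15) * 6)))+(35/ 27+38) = 33239775764951/ 845851865625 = 39.30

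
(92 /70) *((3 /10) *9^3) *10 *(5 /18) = 5589 /7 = 798.43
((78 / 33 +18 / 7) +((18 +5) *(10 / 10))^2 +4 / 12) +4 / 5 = 618004 / 1155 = 535.07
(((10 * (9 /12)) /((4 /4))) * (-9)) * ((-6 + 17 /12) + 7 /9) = 2055 /8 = 256.88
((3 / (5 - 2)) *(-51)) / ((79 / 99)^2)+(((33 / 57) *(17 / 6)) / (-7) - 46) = -629142793 / 4980318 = -126.33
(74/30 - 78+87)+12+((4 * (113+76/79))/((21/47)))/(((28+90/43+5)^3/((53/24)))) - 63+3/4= -38.73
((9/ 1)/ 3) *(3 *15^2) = 2025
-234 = -234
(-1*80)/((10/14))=-112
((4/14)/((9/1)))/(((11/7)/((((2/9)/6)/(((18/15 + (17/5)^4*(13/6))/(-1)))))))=-2500/971433243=-0.00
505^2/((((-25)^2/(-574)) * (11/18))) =-105396732/275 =-383260.84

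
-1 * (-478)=478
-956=-956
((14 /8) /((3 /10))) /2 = 35 /12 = 2.92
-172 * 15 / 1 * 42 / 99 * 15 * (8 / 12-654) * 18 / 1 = 2123856000 / 11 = 193077818.18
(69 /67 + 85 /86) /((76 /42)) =244209 /218956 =1.12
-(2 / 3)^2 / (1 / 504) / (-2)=112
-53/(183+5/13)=-689/2384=-0.29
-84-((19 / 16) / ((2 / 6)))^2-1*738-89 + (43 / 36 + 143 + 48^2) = 3512455 / 2304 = 1524.50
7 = 7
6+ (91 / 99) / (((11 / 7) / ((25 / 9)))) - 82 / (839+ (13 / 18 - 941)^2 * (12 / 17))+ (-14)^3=-2736.38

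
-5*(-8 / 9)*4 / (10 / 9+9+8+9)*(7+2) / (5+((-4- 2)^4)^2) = 360 / 102456881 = 0.00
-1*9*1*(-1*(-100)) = -900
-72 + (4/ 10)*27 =-306/ 5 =-61.20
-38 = -38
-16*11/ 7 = -25.14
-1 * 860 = -860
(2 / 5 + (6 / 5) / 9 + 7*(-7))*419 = -304613 / 15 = -20307.53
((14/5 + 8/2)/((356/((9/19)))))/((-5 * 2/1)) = -153/169100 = -0.00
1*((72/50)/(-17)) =-36/425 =-0.08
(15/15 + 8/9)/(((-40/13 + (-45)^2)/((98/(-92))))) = -0.00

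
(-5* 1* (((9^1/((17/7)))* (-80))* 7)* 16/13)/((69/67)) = 12400.87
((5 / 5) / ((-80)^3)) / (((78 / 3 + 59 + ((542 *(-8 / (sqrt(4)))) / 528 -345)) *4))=33 / 17849344000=0.00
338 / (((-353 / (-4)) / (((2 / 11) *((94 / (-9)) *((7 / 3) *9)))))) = -1779232 / 11649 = -152.74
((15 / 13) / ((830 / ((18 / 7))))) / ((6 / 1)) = 9 / 15106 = 0.00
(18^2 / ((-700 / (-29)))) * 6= 14094 / 175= 80.54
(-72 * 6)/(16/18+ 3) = -3888/35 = -111.09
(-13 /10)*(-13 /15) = 169 /150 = 1.13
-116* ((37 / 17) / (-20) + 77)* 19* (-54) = 777858822 / 85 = 9151280.26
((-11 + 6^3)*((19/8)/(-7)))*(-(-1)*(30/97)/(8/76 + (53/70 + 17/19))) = -2375/194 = -12.24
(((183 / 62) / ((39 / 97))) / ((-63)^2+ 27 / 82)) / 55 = 242597 / 7214375025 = 0.00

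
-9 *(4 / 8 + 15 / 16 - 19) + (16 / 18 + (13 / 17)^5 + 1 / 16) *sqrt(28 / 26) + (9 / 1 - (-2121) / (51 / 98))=247986601 *sqrt(182) / 2657972304 + 1154017 / 272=4243.97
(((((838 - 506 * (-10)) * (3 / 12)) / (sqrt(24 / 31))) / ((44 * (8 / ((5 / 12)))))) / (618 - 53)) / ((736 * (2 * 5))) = 983 * sqrt(186) / 28104130560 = 0.00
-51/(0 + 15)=-17/5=-3.40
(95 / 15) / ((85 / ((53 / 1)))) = 1007 / 255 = 3.95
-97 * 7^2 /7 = -679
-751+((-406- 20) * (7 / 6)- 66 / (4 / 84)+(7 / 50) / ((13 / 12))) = -856008 / 325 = -2633.87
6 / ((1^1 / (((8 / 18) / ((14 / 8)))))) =32 / 21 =1.52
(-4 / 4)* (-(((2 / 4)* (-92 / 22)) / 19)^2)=529 / 43681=0.01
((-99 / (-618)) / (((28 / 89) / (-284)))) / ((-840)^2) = -69509 / 339158400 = -0.00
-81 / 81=-1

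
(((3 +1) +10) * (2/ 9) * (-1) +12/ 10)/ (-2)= 43/ 45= 0.96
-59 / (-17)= 59 / 17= 3.47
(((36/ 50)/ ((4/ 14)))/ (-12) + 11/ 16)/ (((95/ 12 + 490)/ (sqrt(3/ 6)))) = 573 *sqrt(2)/ 1195000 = 0.00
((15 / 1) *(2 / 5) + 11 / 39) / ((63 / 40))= 3.99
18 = 18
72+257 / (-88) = 6079 / 88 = 69.08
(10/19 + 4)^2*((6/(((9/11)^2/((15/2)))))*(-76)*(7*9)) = -125288240/19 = -6594117.89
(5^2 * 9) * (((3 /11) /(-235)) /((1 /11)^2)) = -31.60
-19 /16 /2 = -19 /32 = -0.59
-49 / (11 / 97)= -4753 / 11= -432.09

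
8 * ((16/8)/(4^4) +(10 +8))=2305/16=144.06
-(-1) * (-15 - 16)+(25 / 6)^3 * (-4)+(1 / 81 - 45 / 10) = -26312 / 81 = -324.84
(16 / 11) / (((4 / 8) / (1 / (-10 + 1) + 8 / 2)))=1120 / 99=11.31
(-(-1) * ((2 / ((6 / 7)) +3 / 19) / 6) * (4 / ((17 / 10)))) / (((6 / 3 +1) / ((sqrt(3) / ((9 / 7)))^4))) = 1.07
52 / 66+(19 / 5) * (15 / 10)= 2141 / 330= 6.49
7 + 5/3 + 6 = 14.67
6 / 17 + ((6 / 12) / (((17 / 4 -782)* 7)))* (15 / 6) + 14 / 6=19498 / 7259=2.69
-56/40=-7/5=-1.40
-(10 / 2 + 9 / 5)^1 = -34 / 5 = -6.80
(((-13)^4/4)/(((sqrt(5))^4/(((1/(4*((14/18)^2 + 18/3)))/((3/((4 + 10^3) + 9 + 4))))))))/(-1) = -784256499/214000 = -3664.75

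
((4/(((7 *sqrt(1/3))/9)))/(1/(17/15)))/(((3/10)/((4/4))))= 136 *sqrt(3)/7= 33.65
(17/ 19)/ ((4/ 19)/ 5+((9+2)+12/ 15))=17/ 225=0.08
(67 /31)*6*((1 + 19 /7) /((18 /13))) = 22646 /651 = 34.79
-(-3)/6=1/2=0.50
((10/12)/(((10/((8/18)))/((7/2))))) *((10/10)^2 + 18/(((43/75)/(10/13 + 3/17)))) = 2041571/513162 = 3.98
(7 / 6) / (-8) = -7 / 48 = -0.15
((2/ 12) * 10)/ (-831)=-5/ 2493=-0.00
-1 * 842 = -842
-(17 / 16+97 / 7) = -1671 / 112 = -14.92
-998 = -998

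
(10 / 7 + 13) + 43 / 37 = 4038 / 259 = 15.59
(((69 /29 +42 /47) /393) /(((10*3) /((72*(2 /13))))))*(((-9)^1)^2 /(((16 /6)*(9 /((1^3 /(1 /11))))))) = 1324917 /11605945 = 0.11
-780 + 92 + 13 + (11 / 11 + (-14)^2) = -478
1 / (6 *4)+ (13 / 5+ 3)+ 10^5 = 12000677 / 120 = 100005.64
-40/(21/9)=-120/7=-17.14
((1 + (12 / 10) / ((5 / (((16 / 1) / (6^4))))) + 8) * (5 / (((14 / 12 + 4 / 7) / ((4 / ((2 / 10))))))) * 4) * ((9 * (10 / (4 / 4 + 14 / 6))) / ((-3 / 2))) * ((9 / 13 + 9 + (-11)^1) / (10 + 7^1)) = 2722496 / 949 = 2868.81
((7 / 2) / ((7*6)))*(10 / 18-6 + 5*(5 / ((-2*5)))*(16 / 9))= -89 / 108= -0.82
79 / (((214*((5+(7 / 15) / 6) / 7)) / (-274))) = -6818490 / 48899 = -139.44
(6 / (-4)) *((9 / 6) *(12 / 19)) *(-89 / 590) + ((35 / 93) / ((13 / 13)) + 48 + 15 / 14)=181209929 / 3648855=49.66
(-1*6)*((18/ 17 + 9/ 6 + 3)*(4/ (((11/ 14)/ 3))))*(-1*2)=190512/ 187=1018.78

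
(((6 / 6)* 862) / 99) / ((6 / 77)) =3017 / 27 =111.74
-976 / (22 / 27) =-13176 / 11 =-1197.82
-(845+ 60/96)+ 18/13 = -87801/104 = -844.24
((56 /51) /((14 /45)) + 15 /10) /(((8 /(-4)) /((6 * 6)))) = -1539 /17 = -90.53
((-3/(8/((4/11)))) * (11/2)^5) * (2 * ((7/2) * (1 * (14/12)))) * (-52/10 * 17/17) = 9326317/320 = 29144.74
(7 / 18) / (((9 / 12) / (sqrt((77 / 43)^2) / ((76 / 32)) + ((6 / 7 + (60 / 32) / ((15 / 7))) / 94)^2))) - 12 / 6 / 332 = 1395549078499 / 3623828519808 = 0.39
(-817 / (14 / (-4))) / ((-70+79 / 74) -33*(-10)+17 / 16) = 967328 / 1086267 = 0.89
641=641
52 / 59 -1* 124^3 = -112490764 / 59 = -1906623.12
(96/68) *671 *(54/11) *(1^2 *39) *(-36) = -6529095.53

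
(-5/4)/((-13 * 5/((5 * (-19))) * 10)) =-19/104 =-0.18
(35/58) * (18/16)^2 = 2835/3712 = 0.76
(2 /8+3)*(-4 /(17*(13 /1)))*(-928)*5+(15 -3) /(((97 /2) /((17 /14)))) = 3154028 /11543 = 273.24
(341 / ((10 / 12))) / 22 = 93 / 5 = 18.60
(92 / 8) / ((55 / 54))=621 / 55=11.29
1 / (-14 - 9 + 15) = -1 / 8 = -0.12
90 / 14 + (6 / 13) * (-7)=291 / 91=3.20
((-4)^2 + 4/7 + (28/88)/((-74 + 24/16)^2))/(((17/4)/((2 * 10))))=429247968/5504345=77.98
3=3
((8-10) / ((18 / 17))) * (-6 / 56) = 17 / 84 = 0.20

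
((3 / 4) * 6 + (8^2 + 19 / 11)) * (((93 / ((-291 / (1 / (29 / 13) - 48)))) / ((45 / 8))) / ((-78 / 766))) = -6745621204 / 3620331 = -1863.26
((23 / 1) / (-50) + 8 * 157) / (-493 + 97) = -5707 / 1800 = -3.17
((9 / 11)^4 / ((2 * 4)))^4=0.00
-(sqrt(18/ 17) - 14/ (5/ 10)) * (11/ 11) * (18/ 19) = 504/ 19 - 54 * sqrt(34)/ 323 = 25.55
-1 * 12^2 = -144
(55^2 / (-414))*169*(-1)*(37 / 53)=18915325 / 21942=862.06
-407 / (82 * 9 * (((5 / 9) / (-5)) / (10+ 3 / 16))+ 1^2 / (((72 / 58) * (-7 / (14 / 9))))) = 10747242 / 217271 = 49.46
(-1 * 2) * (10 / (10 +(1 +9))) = -1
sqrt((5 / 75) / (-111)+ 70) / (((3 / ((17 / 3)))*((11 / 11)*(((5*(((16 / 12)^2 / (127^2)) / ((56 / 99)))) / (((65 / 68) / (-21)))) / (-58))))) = 6080633*sqrt(21561565) / 659340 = 42823.24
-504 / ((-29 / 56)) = 28224 / 29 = 973.24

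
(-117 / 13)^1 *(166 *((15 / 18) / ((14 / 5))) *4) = -12450 / 7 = -1778.57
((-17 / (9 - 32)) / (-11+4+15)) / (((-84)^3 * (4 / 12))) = -17 / 36352512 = -0.00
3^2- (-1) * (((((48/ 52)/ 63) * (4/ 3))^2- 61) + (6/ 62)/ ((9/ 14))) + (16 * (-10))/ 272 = -18536121736/ 353491047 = -52.44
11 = 11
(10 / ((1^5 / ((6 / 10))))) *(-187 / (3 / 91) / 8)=-17017 / 4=-4254.25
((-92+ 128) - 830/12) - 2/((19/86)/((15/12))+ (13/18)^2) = -10516673/291882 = -36.03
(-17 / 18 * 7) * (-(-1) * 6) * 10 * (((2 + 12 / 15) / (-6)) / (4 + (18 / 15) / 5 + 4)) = 22.46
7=7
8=8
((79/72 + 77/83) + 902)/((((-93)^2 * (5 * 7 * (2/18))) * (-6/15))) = -771779/11485872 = -0.07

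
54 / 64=27 / 32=0.84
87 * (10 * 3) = 2610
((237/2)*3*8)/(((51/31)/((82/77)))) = 2409816/1309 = 1840.96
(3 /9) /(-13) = -1 /39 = -0.03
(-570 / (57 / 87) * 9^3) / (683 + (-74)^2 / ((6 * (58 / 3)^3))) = -61872941880 / 66643069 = -928.42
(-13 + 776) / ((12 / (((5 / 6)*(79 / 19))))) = 301385 / 1368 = 220.31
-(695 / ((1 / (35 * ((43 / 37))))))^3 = -1144363279261234375 / 50653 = -22592211305573.89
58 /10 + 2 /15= 89 /15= 5.93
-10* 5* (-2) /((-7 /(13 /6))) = -650 /21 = -30.95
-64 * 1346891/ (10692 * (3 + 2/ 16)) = -172402048/ 66825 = -2579.90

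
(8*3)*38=912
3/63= 1/21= 0.05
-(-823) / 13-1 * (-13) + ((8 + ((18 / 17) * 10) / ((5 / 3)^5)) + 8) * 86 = 210380264 / 138125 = 1523.12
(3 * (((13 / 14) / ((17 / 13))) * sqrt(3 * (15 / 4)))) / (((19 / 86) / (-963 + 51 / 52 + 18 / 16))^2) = 166187085301449 * sqrt(5) / 2749376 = 135159985.29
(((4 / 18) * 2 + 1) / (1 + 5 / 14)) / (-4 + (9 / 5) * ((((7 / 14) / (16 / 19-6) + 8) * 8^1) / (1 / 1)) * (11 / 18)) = 44590 / 2746089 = 0.02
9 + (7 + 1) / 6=31 / 3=10.33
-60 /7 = -8.57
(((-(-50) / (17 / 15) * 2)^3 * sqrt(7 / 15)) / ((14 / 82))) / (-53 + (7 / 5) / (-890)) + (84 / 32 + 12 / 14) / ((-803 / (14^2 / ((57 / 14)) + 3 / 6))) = -13683750000000 * sqrt(105) / 2703786029 - 360425 / 1708784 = -51859.61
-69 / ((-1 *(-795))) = -0.09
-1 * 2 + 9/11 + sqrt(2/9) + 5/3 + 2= sqrt(2)/3 + 82/33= 2.96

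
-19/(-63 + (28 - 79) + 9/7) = 133/789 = 0.17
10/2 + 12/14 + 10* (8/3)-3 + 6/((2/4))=41.52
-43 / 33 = -1.30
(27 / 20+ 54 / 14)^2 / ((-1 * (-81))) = 0.33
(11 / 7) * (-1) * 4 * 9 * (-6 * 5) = 1697.14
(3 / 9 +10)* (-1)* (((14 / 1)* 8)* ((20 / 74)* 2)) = -69440 / 111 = -625.59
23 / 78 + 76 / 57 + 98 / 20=1273 / 195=6.53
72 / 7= 10.29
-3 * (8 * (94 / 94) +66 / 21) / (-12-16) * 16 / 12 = 78 / 49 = 1.59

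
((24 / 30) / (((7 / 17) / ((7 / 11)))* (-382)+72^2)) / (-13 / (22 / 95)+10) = -748 / 212962225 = -0.00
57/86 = 0.66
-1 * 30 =-30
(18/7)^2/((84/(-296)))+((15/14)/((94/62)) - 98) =-3888179/32242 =-120.59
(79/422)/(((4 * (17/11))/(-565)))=-490985/28696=-17.11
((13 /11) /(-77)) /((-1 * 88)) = 13 /74536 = 0.00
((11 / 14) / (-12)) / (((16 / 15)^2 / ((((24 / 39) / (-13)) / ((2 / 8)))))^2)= -185625 / 102362624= -0.00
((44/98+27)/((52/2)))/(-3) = -1345/3822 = -0.35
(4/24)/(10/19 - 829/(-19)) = 19/5034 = 0.00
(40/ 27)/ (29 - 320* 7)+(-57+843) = 46921802/ 59697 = 786.00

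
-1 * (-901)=901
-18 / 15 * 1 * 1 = -6 / 5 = -1.20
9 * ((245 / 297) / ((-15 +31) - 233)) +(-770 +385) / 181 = -400190 / 185163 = -2.16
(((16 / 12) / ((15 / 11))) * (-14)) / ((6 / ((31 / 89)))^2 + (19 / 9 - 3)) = -147994 / 3198395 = -0.05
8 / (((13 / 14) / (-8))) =-896 / 13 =-68.92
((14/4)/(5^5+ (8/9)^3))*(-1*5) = -25515/4557274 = -0.01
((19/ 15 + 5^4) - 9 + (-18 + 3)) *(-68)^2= 41773216/ 15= 2784881.07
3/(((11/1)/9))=27/11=2.45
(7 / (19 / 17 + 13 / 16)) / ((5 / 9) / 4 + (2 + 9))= 3264 / 10025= 0.33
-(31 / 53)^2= -0.34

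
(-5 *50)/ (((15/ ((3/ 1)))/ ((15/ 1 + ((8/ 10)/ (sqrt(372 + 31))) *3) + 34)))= -2455.98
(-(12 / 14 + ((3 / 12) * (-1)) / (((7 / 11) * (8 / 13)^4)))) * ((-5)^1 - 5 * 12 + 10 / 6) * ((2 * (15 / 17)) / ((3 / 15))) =-512684125 / 487424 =-1051.82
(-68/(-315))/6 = 34/945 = 0.04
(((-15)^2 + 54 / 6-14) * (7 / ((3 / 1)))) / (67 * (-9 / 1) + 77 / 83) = -31955 / 37479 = -0.85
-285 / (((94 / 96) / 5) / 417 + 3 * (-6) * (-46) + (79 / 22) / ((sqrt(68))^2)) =-5333763600 / 15496983959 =-0.34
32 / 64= 1 / 2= 0.50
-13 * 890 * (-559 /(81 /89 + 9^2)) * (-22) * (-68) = 86112612872 /729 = 118124297.49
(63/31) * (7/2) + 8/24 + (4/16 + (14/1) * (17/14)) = 9187/372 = 24.70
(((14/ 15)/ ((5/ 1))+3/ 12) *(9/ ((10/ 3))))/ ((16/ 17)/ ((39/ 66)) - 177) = -260559/ 38765000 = -0.01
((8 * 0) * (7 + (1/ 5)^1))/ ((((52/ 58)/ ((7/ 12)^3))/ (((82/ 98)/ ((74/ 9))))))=0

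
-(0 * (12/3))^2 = 0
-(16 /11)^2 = -256 /121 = -2.12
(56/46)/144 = 7/828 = 0.01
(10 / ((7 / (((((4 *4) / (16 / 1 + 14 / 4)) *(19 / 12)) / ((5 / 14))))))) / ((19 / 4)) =128 / 117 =1.09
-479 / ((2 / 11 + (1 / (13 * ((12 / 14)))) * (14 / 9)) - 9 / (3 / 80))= 1849419 / 925399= 2.00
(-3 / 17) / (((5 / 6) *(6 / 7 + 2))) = -63 / 850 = -0.07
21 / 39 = 7 / 13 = 0.54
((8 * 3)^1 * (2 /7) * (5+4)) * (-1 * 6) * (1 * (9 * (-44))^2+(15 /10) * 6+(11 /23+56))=-9352646208 /161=-58090970.24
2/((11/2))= 4/11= 0.36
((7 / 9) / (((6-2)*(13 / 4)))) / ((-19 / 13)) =-7 / 171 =-0.04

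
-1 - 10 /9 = -19 /9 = -2.11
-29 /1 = -29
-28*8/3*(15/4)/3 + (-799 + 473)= -1258/3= -419.33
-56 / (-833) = 8 / 119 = 0.07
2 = 2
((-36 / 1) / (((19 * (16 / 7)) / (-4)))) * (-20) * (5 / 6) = -1050 / 19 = -55.26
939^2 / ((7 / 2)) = 1763442 / 7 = 251920.29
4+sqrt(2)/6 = 4.24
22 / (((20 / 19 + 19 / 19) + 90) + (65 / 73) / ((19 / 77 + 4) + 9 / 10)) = 10993362 / 46084991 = 0.24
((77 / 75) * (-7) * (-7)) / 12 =3773 / 900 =4.19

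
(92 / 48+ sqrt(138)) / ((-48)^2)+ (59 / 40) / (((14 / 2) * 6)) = sqrt(138) / 2304+ 34789 / 967680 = 0.04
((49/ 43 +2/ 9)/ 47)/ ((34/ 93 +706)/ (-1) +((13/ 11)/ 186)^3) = -501516232008/ 12226797997037527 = -0.00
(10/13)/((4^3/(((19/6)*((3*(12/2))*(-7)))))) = -1995/416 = -4.80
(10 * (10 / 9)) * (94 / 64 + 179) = 48125 / 24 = 2005.21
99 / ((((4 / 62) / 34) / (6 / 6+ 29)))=1565190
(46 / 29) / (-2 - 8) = -23 / 145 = -0.16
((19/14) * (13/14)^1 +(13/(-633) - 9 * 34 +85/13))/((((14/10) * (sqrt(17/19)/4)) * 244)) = -2404986425 * sqrt(323)/11707924956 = -3.69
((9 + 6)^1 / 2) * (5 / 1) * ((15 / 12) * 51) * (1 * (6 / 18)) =6375 / 8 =796.88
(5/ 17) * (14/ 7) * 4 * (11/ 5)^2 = 968/ 85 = 11.39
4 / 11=0.36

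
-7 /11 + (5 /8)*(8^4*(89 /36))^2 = 57102171593 /891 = 64087734.67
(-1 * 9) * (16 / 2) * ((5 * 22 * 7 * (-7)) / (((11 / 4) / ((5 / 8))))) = 88200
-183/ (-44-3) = 3.89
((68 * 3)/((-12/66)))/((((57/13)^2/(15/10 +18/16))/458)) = -50659609/722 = -70165.66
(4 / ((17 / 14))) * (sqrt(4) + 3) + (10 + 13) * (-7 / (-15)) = 6937 / 255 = 27.20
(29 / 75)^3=24389 / 421875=0.06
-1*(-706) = 706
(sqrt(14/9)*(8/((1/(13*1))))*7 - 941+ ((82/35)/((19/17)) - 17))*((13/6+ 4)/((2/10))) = -3920002/133+ 67340*sqrt(14)/9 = -1477.79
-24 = -24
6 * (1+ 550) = 3306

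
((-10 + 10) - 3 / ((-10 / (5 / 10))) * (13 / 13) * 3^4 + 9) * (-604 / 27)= -473.13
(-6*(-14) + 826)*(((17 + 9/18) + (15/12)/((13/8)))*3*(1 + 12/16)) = 349125/4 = 87281.25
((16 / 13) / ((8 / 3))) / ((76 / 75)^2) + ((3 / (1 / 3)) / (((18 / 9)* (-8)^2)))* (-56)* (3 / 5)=-718227 / 375440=-1.91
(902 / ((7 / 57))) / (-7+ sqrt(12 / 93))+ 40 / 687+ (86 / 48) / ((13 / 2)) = -18973352137 / 18040620 - 34276 * sqrt(31) / 3535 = -1105.69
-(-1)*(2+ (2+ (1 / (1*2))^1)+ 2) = 13 / 2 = 6.50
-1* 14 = -14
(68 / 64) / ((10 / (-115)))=-391 / 32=-12.22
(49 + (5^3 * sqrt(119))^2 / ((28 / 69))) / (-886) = -18328321 / 3544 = -5171.65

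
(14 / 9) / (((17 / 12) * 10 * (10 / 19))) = 266 / 1275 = 0.21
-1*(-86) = 86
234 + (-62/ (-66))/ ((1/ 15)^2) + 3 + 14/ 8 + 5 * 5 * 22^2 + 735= 584545/ 44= 13285.11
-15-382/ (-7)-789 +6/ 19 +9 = -98435/ 133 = -740.11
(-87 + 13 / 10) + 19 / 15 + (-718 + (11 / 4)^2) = -190769 / 240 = -794.87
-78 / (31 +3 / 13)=-507 / 203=-2.50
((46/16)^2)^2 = 279841/4096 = 68.32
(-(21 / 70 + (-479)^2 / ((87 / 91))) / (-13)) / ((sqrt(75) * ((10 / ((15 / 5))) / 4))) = 208791571 * sqrt(3) / 141375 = 2558.00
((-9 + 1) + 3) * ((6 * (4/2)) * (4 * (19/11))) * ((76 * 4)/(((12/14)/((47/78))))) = -38006080/429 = -88592.26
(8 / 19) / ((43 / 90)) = 0.88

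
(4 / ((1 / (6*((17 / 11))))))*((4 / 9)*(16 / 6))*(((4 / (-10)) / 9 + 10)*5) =1949696 / 891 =2188.21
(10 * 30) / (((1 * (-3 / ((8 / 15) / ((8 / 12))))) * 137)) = -80 / 137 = -0.58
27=27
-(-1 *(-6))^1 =-6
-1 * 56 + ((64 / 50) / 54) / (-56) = -264602 / 4725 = -56.00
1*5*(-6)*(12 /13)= -360 /13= -27.69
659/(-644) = -659/644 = -1.02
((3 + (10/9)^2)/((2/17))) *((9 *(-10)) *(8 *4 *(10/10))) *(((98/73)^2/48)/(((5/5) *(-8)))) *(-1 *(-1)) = 70001155/143883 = 486.51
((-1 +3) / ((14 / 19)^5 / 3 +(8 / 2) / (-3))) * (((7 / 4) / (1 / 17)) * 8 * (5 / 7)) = -631405245 / 2341643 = -269.64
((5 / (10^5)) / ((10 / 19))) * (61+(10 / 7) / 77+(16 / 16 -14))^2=3181920139 / 14526050000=0.22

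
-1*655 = -655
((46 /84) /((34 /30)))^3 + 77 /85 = 68666607 /67406360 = 1.02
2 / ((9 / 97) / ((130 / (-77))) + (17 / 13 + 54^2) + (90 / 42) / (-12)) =353080 / 514980273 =0.00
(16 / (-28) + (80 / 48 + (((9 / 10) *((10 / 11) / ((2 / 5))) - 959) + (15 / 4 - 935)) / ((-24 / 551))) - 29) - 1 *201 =106250451 / 2464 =43121.12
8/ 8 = 1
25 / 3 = 8.33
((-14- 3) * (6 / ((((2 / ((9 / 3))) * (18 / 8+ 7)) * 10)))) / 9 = -34 / 185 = -0.18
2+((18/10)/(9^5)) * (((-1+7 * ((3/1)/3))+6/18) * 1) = 196849/98415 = 2.00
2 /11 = 0.18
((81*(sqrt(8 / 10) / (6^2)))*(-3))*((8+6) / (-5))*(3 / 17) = 567*sqrt(5) / 425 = 2.98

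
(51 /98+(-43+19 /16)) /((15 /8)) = -10791 /490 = -22.02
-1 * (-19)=19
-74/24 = -37/12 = -3.08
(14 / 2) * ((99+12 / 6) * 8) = 5656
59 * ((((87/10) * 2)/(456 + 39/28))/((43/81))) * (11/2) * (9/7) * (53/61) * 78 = 37813722804/18662645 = 2026.17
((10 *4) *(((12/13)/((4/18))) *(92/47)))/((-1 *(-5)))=39744/611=65.05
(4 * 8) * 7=224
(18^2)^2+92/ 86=4514014/ 43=104977.07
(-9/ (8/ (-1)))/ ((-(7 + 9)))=-9/ 128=-0.07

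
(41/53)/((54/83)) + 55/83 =439859/237546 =1.85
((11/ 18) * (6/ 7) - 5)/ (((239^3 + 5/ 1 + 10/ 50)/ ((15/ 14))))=-1175/ 3344721429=-0.00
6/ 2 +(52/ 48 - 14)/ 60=401/ 144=2.78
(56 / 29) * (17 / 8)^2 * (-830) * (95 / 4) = -79756775 / 464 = -171889.60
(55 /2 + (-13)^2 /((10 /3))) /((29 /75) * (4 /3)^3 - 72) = -158355 /143944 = -1.10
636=636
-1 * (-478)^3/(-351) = -109215352/351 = -311154.85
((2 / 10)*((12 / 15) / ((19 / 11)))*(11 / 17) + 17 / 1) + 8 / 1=202359 / 8075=25.06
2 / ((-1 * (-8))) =1 / 4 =0.25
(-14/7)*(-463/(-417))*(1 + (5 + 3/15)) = -28706/2085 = -13.77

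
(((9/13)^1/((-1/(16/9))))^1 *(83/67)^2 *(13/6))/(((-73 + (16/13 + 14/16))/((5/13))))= 2204480/99292191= 0.02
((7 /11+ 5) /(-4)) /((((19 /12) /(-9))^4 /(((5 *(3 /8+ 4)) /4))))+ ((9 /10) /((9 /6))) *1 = -57657047907 /7167655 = -8044.06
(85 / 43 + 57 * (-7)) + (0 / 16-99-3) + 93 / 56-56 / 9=-10913689 / 21672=-503.58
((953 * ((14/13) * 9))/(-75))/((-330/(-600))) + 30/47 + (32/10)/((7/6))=-10375770/47047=-220.54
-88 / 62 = -44 / 31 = -1.42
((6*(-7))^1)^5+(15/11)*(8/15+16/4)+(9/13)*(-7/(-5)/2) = -186888452227/1430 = -130691225.33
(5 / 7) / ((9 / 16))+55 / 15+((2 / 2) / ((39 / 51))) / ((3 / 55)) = 23678 / 819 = 28.91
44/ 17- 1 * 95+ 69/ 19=-28676/ 323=-88.78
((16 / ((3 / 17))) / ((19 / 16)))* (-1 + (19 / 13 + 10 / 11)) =852992 / 8151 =104.65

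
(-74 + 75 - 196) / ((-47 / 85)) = 16575 / 47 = 352.66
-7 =-7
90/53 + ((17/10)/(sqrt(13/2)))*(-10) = 90/53 - 17*sqrt(26)/13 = -4.97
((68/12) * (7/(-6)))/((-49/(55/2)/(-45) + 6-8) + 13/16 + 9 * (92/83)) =-21729400/29015869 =-0.75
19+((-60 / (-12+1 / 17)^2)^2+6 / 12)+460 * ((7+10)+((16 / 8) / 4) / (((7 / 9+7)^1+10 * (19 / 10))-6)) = 4986165762620353 / 635119948694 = 7850.75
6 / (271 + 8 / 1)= 2 / 93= 0.02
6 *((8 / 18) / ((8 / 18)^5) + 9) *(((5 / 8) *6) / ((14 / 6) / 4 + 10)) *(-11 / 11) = -1196775 / 16256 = -73.62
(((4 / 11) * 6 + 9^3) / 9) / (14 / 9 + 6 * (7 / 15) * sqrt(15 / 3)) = 10.39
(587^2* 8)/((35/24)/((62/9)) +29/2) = 1367249792/7297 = 187371.49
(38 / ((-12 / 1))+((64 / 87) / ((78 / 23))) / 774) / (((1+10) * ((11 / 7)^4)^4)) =-276348666782031102707 / 1327395888198332314112322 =-0.00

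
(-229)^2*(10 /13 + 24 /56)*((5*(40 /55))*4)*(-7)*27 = -24693418080 /143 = -172681245.31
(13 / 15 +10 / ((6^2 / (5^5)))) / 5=78203 / 450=173.78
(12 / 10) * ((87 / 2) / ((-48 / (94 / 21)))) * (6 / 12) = -2.43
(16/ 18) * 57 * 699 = 35416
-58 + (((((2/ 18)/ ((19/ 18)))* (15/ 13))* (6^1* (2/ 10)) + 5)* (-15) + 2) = -32897/ 247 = -133.19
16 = 16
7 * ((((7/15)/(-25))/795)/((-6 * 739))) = 49/1321886250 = 0.00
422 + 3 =425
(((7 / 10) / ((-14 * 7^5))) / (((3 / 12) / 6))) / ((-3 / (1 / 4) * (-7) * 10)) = -1 / 11764900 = -0.00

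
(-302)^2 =91204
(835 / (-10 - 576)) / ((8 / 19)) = -15865 / 4688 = -3.38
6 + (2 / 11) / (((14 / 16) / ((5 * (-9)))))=-258 / 77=-3.35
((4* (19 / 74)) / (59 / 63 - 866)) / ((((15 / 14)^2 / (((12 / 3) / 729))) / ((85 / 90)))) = -1772624 / 330750343575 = -0.00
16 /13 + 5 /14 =289 /182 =1.59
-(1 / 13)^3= -1 / 2197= -0.00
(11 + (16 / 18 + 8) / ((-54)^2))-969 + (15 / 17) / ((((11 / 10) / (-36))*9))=-1179309766 / 1226907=-961.21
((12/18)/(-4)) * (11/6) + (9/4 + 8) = 179/18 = 9.94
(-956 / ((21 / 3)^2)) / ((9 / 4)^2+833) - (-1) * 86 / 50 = 27870363 / 16426025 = 1.70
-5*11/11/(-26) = 5/26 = 0.19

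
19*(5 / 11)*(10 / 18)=475 / 99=4.80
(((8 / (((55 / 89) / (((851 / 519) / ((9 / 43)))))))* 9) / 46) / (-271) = -566396 / 7735695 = -0.07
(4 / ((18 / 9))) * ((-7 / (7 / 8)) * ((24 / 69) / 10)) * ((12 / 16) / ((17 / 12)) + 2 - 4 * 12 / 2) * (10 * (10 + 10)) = 934400 / 391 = 2389.77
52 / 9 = 5.78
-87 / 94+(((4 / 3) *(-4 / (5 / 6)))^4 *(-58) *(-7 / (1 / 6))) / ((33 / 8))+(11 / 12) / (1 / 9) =1280580809723 / 1292500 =990778.19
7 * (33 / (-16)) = -231 / 16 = -14.44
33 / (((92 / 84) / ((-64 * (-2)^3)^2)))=181665792 / 23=7898512.70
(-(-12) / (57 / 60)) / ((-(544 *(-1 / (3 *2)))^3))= 405 / 23896832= 0.00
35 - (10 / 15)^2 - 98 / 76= 11377 / 342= 33.27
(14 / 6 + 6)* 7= 175 / 3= 58.33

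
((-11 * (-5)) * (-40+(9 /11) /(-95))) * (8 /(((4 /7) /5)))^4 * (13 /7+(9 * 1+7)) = -17925608750000 /19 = -943453092105.26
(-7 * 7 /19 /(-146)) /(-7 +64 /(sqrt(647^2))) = -31703 /12385910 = -0.00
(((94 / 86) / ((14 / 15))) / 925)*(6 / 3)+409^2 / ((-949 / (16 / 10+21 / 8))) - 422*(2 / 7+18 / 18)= -1287.31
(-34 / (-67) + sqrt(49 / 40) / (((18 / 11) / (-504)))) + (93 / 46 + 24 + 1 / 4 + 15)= 257527 / 6164 - 539* sqrt(10) / 5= -299.11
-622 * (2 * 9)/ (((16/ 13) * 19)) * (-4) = 36387/ 19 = 1915.11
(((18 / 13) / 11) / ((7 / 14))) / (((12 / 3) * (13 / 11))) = 9 / 169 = 0.05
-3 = -3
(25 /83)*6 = 150 /83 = 1.81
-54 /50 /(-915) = 9 /7625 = 0.00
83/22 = 3.77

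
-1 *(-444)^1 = 444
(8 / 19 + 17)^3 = 36264691 / 6859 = 5287.17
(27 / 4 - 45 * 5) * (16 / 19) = -3492 / 19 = -183.79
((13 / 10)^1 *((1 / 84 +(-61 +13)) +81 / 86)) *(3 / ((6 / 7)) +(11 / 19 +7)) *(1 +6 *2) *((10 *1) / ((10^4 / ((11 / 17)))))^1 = -132994627909 / 23333520000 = -5.70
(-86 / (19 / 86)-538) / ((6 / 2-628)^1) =1.48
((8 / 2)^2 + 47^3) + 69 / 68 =7061121 / 68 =103840.01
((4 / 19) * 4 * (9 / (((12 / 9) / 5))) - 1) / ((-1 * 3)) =-521 / 57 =-9.14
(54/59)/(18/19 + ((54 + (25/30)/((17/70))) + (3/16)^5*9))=54867787776/3499821881873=0.02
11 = 11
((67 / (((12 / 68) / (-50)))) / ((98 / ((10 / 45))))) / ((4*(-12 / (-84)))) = -75.33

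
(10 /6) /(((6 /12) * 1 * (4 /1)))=5 /6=0.83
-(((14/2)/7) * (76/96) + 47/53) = -2135/1272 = -1.68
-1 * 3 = -3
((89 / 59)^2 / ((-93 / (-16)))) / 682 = 63368 / 110392953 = 0.00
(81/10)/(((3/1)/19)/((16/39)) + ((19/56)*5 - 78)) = -86184/807775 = -0.11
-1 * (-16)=16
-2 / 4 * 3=-3 / 2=-1.50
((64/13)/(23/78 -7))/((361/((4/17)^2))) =-6144/54564067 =-0.00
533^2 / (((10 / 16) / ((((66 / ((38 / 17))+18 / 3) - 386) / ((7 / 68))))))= -1029111266144 / 665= -1547535738.56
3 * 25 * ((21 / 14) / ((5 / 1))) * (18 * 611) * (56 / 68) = 3464370 / 17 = 203786.47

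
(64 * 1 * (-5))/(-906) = 160/453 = 0.35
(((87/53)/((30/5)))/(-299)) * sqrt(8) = -29 * sqrt(2)/15847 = -0.00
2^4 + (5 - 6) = 15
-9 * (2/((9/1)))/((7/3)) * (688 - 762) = 444/7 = 63.43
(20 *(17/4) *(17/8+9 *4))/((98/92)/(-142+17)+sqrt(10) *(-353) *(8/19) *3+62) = -5748873610937500 *sqrt(10)/7894890089713413 -3196998251209375/31579560358853652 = -2.40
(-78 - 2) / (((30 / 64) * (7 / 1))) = -512 / 21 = -24.38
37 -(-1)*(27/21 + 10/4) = 571/14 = 40.79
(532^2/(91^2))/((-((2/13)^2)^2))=-61009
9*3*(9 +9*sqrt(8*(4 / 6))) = 804.18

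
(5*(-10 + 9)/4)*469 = -2345/4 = -586.25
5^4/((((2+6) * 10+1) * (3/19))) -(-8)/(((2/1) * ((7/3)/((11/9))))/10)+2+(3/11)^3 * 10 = 163063547/2264031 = 72.02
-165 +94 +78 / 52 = -139 / 2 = -69.50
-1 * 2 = -2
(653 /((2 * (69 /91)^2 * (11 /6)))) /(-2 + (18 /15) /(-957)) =-112012355 /723672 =-154.78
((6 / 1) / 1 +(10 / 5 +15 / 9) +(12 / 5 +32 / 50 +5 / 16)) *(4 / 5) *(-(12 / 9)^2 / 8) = -15623 / 6750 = -2.31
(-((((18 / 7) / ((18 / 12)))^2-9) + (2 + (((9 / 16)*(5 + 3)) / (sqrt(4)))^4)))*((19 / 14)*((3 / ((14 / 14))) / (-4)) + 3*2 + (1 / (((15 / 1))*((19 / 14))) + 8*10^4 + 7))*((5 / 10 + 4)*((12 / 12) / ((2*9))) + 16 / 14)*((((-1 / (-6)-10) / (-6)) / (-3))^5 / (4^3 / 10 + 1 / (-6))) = 291902907238531072954535 / 15557942177848885248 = 18762.31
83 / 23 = 3.61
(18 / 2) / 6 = 1.50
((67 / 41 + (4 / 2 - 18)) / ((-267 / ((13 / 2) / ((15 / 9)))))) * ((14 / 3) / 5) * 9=160797 / 91225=1.76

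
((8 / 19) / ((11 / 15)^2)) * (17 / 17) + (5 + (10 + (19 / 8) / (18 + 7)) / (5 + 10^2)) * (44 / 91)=1188784497 / 366115750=3.25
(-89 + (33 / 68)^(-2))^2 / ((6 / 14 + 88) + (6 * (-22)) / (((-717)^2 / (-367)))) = 3406191116960023 / 41976358862031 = 81.15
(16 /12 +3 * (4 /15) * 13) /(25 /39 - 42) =-2288 /8065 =-0.28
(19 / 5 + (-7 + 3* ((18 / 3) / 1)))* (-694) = -51356 / 5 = -10271.20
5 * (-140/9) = -700/9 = -77.78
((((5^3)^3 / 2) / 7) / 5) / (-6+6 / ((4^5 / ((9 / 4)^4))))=-25600000000 / 5367243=-4769.67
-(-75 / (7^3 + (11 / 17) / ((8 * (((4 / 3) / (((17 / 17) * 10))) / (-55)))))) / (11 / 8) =163200 / 926431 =0.18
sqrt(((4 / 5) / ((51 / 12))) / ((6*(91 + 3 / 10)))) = 0.02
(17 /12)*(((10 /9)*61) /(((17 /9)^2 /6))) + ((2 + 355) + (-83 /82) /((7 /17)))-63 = 4420495 /9758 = 453.01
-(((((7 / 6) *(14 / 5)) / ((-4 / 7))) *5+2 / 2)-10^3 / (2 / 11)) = 66331 / 12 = 5527.58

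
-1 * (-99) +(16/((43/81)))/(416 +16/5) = 558072/5633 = 99.07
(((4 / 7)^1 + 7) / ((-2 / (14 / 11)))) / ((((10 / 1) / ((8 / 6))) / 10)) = -212 / 33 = -6.42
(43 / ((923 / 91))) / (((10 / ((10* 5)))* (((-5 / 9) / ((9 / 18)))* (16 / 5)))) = -13545 / 2272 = -5.96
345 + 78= 423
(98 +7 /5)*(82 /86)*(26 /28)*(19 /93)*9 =2157051 /13330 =161.82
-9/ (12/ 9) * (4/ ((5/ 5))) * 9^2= -2187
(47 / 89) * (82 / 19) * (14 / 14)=3854 / 1691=2.28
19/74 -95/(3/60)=-140581/74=-1899.74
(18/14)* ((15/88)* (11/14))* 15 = 2025/784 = 2.58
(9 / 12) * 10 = 15 / 2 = 7.50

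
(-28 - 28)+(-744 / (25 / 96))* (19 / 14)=-688328 / 175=-3933.30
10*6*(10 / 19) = 600 / 19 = 31.58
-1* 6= -6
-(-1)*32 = 32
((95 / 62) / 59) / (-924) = -95 / 3379992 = -0.00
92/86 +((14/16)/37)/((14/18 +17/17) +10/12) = 322685/299108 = 1.08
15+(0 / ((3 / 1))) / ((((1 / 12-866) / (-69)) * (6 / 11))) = 15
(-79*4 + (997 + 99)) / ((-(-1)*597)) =260 / 199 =1.31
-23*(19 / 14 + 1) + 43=-157 / 14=-11.21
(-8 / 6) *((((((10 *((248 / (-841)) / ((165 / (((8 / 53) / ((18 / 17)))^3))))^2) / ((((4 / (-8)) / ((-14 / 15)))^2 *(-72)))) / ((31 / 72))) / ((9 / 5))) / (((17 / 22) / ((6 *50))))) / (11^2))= 578951601138434048 / 8083656480136904605772163891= 0.00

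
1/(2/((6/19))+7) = 0.08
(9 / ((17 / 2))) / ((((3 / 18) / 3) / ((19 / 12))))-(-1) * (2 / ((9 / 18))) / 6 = 1573 / 51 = 30.84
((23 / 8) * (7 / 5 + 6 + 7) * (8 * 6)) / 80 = 621 / 25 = 24.84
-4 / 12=-1 / 3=-0.33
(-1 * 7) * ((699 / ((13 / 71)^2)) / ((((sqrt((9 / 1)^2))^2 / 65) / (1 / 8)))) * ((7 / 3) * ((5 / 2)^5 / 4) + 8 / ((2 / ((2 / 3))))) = -313787706715 / 359424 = -873029.37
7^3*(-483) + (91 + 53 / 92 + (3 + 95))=-15224107 / 92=-165479.42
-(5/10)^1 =-1/2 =-0.50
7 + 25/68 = 501/68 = 7.37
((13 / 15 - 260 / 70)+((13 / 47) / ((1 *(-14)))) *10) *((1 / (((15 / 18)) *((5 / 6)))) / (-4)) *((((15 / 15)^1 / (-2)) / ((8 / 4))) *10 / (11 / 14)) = -45084 / 12925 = -3.49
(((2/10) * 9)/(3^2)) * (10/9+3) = 37/45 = 0.82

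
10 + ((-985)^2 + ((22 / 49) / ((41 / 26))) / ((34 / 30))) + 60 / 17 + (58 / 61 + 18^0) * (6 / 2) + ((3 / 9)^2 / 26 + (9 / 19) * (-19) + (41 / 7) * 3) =472998363607957 / 487499922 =970253.21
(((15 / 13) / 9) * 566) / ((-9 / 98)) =-277340 / 351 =-790.14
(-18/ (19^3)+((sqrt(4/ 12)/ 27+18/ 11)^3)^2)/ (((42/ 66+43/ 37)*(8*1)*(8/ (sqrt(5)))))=18588162325165*sqrt(15)/ 2460484452596544+90509856044895563309101*sqrt(5)/ 541329422708897586314496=0.40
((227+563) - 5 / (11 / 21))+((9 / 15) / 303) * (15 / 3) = 867096 / 1111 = 780.46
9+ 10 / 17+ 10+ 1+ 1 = 367 / 17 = 21.59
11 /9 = 1.22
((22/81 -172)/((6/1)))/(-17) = 6955/4131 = 1.68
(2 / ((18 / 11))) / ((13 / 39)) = 11 / 3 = 3.67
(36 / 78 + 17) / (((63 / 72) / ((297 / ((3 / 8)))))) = 1438272 / 91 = 15805.19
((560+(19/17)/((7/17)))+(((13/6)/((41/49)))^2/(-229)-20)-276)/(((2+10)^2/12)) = 25870351805/1164085776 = 22.22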